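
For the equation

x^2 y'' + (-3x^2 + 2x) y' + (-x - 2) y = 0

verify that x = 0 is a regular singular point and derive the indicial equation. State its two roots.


Divide by x^2 to reach normal form y'' + P_1(x) y' + P_2(x) y = 0 with P_1(x) = -3 + 2/x and P_2(x) = -1/x - 2/x^2.
x = 0 is a singular point because the y'-coefficient -3 + 2/x has a pole at x = 0 and the y-coefficient -1/x - 2/x^2 has a pole at x = 0.
It is a regular singular point because x P_1(x) = p(x) = 2 - 3x and x^2 P_2(x) = q(x) = -x - 2 are polynomials, hence analytic at x = 0.
p(0) = 2,  q(0) = -2.
Indicial equation: r(r-1) + p(0) r + q(0) = 0, i.e. r^2 + (p(0) - 1) r + q(0) = 0, i.e. r^2 + 1 r - 2 = 0.
Discriminant: (1)^2 - 4(-2) = 9, so r = (-1 ± 3)/2.
Solving: r_1 = 1, r_2 = -2.

indicial: r^2 + 1 r - 2 = 0; roots r_1 = 1, r_2 = -2


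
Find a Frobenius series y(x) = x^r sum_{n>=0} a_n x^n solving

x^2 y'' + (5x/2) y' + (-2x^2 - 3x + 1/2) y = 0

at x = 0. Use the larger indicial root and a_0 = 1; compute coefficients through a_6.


Write in Frobenius form y'' + (p(x)/x) y' + (q(x)/x^2) y = 0:
  p(x) = 5/2,  q(x) = -2x^2 - 3x + 1/2.
Indicial equation: r(r-1) + (5/2) r + (1/2) = 0 -> roots r_1 = -1/2, r_2 = -1.
Take r = r_1 = -1/2. Let y(x) = x^r sum_{n>=0} a_n x^n with a_0 = 1.
Substitute y = x^r sum a_n x^n and match x^{r+n}. The recurrence is
  D(n) a_n - 3 a_{n-1} - 2 a_{n-2} = 0,  where D(n) = (r+n)(r+n-1) + (5/2)(r+n) + (1/2).
  a_n = [3 a_{n-1} + 2 a_{n-2}] / D(n).
Since the indicial polynomial factors as (r - r_1)(r - r_2), D(n) = (r_1 + n - r_1)(r_1 + n - r_2) = n(n + 1/2).
Evaluating step by step (a_0 = 1):
  n = 1: D(1) = 1(1 + 1/2) = 3/2; numerator = 3(1) = 3; a_1 = (3)/(3/2) = 2
  n = 2: D(2) = 2(2 + 1/2) = 5; numerator = 3(2) + 2(1) = 8; a_2 = (8)/(5) = 8/5
  n = 3: D(3) = 3(3 + 1/2) = 21/2; numerator = 3(8/5) + 2(2) = 44/5; a_3 = (44/5)/(21/2) = 88/105
  n = 4: D(4) = 4(4 + 1/2) = 18; numerator = 3(88/105) + 2(8/5) = 40/7; a_4 = (40/7)/(18) = 20/63
  n = 5: D(5) = 5(5 + 1/2) = 55/2; numerator = 3(20/63) + 2(88/105) = 92/35; a_5 = (92/35)/(55/2) = 184/1925
  n = 6: D(6) = 6(6 + 1/2) = 39; numerator = 3(184/1925) + 2(20/63) = 15968/17325; a_6 = (15968/17325)/(39) = 15968/675675

r = -1/2; a_0 = 1; a_1 = 2; a_2 = 8/5; a_3 = 88/105; a_4 = 20/63; a_5 = 184/1925; a_6 = 15968/675675


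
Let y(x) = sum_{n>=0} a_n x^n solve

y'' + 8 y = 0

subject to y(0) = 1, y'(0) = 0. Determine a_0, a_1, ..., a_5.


Ansatz: y(x) = sum_{n>=0} a_n x^n, so y'(x) = sum_{n>=1} n a_n x^(n-1) and y''(x) = sum_{n>=2} n(n-1) a_n x^(n-2).
Substitute into P(x) y'' + Q(x) y' + R(x) y = 0 with P(x) = 1, Q(x) = 0, R(x) = 8, and match powers of x.
Initial conditions: a_0 = 1, a_1 = 0.
Setting the coefficient of each power of x to zero and solving order by order (substituting the coefficients already found):
  x^0: 2 a_2 + 8 a_0 = 0  ->  2 a_2 = -8 a_0 = -8  ->  a_2 = -4
  x^1: 6 a_3 + 8 a_1 = 0  ->  6 a_3 = -8 a_1 = 0  ->  a_3 = 0
  x^2: 12 a_4 + 8 a_2 = 0  ->  12 a_4 = -8 a_2 = 32  ->  a_4 = 8/3
  x^3: 20 a_5 + 8 a_3 = 0  ->  20 a_5 = -8 a_3 = 0  ->  a_5 = 0
Truncated series: y(x) = 1 - 4 x^2 + (8/3) x^4 + O(x^6).

a_0 = 1; a_1 = 0; a_2 = -4; a_3 = 0; a_4 = 8/3; a_5 = 0


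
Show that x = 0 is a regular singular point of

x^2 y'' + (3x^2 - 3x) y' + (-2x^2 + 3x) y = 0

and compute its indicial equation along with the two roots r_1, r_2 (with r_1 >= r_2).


Divide by x^2 to reach normal form y'' + P_1(x) y' + P_2(x) y = 0 with P_1(x) = 3 - 3/x and P_2(x) = -2 + 3/x.
x = 0 is a singular point because the y'-coefficient 3 - 3/x has a pole at x = 0 and the y-coefficient -2 + 3/x has a pole at x = 0.
It is a regular singular point because x P_1(x) = p(x) = 3x - 3 and x^2 P_2(x) = q(x) = -2x^2 + 3x are polynomials, hence analytic at x = 0.
p(0) = -3,  q(0) = 0.
Indicial equation: r(r-1) + p(0) r + q(0) = 0, i.e. r^2 + (p(0) - 1) r + q(0) = 0, i.e. r^2 - 4 r = 0.
Discriminant: (-4)^2 - 4(0) = 16, so r = (4 ± 4)/2.
Solving: r_1 = 4, r_2 = 0.

indicial: r^2 - 4 r = 0; roots r_1 = 4, r_2 = 0


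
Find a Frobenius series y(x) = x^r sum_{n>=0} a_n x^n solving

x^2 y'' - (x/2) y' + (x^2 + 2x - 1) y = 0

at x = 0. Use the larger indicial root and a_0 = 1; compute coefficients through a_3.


Write in Frobenius form y'' + (p(x)/x) y' + (q(x)/x^2) y = 0:
  p(x) = -1/2,  q(x) = x^2 + 2x - 1.
Indicial equation: r(r-1) + (-1/2) r + (-1) = 0 -> roots r_1 = 2, r_2 = -1/2.
Take r = r_1 = 2. Let y(x) = x^r sum_{n>=0} a_n x^n with a_0 = 1.
Substitute y = x^r sum a_n x^n and match x^{r+n}. The recurrence is
  D(n) a_n + 2 a_{n-1} + 1 a_{n-2} = 0,  where D(n) = (r+n)(r+n-1) + (-1/2)(r+n) + (-1).
  a_n = [-2 a_{n-1} - 1 a_{n-2}] / D(n).
Since the indicial polynomial factors as (r - r_1)(r - r_2), D(n) = (r_1 + n - r_1)(r_1 + n - r_2) = n(n + 5/2).
Evaluating step by step (a_0 = 1):
  n = 1: D(1) = 1(1 + 5/2) = 7/2; numerator = -2(1) = -2; a_1 = (-2)/(7/2) = -4/7
  n = 2: D(2) = 2(2 + 5/2) = 9; numerator = -2(-4/7) - 1(1) = 1/7; a_2 = (1/7)/(9) = 1/63
  n = 3: D(3) = 3(3 + 5/2) = 33/2; numerator = -2(1/63) - 1(-4/7) = 34/63; a_3 = (34/63)/(33/2) = 68/2079

r = 2; a_0 = 1; a_1 = -4/7; a_2 = 1/63; a_3 = 68/2079


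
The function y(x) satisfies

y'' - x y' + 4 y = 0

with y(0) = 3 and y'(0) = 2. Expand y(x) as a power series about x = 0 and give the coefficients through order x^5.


Ansatz: y(x) = sum_{n>=0} a_n x^n, so y'(x) = sum_{n>=1} n a_n x^(n-1) and y''(x) = sum_{n>=2} n(n-1) a_n x^(n-2).
Substitute into P(x) y'' + Q(x) y' + R(x) y = 0 with P(x) = 1, Q(x) = -x, R(x) = 4, and match powers of x.
Initial conditions: a_0 = 3, a_1 = 2.
Setting the coefficient of each power of x to zero and solving order by order (substituting the coefficients already found):
  x^0: 2 a_2 + 4 a_0 = 0  ->  2 a_2 = -4 a_0 = -12  ->  a_2 = -6
  x^1: 6 a_3 + 3 a_1 = 0  ->  6 a_3 = -3 a_1 = -6  ->  a_3 = -1
  x^2: 12 a_4 + 2 a_2 = 0  ->  12 a_4 = -2 a_2 = 12  ->  a_4 = 1
  x^3: 20 a_5 + a_3 = 0  ->  20 a_5 = -a_3 = 1  ->  a_5 = 1/20
Truncated series: y(x) = 3 + 2 x - 6 x^2 - x^3 + x^4 + (1/20) x^5 + O(x^6).

a_0 = 3; a_1 = 2; a_2 = -6; a_3 = -1; a_4 = 1; a_5 = 1/20


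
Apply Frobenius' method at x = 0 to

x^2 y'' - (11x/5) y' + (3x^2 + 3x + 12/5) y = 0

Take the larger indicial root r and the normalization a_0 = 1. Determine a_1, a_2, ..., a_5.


Write in Frobenius form y'' + (p(x)/x) y' + (q(x)/x^2) y = 0:
  p(x) = -11/5,  q(x) = 3x^2 + 3x + 12/5.
Indicial equation: r(r-1) + (-11/5) r + (12/5) = 0 -> roots r_1 = 2, r_2 = 6/5.
Take r = r_1 = 2. Let y(x) = x^r sum_{n>=0} a_n x^n with a_0 = 1.
Substitute y = x^r sum a_n x^n and match x^{r+n}. The recurrence is
  D(n) a_n + 3 a_{n-1} + 3 a_{n-2} = 0,  where D(n) = (r+n)(r+n-1) + (-11/5)(r+n) + (12/5).
  a_n = [-3 a_{n-1} - 3 a_{n-2}] / D(n).
Since the indicial polynomial factors as (r - r_1)(r - r_2), D(n) = (r_1 + n - r_1)(r_1 + n - r_2) = n(n + 4/5).
Evaluating step by step (a_0 = 1):
  n = 1: D(1) = 1(1 + 4/5) = 9/5; numerator = -3(1) = -3; a_1 = (-3)/(9/5) = -5/3
  n = 2: D(2) = 2(2 + 4/5) = 28/5; numerator = -3(-5/3) - 3(1) = 2; a_2 = (2)/(28/5) = 5/14
  n = 3: D(3) = 3(3 + 4/5) = 57/5; numerator = -3(5/14) - 3(-5/3) = 55/14; a_3 = (55/14)/(57/5) = 275/798
  n = 4: D(4) = 4(4 + 4/5) = 96/5; numerator = -3(275/798) - 3(5/14) = -40/19; a_4 = (-40/19)/(96/5) = -25/228
  n = 5: D(5) = 5(5 + 4/5) = 29; numerator = -3(-25/228) - 3(275/798) = -375/532; a_5 = (-375/532)/(29) = -375/15428

r = 2; a_0 = 1; a_1 = -5/3; a_2 = 5/14; a_3 = 275/798; a_4 = -25/228; a_5 = -375/15428


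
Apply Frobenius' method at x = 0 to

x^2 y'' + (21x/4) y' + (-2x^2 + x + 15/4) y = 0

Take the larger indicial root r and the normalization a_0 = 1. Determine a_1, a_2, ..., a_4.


Write in Frobenius form y'' + (p(x)/x) y' + (q(x)/x^2) y = 0:
  p(x) = 21/4,  q(x) = -2x^2 + x + 15/4.
Indicial equation: r(r-1) + (21/4) r + (15/4) = 0 -> roots r_1 = -5/4, r_2 = -3.
Take r = r_1 = -5/4. Let y(x) = x^r sum_{n>=0} a_n x^n with a_0 = 1.
Substitute y = x^r sum a_n x^n and match x^{r+n}. The recurrence is
  D(n) a_n + 1 a_{n-1} - 2 a_{n-2} = 0,  where D(n) = (r+n)(r+n-1) + (21/4)(r+n) + (15/4).
  a_n = [-1 a_{n-1} + 2 a_{n-2}] / D(n).
Since the indicial polynomial factors as (r - r_1)(r - r_2), D(n) = (r_1 + n - r_1)(r_1 + n - r_2) = n(n + 7/4).
Evaluating step by step (a_0 = 1):
  n = 1: D(1) = 1(1 + 7/4) = 11/4; numerator = -1(1) = -1; a_1 = (-1)/(11/4) = -4/11
  n = 2: D(2) = 2(2 + 7/4) = 15/2; numerator = -1(-4/11) + 2(1) = 26/11; a_2 = (26/11)/(15/2) = 52/165
  n = 3: D(3) = 3(3 + 7/4) = 57/4; numerator = -1(52/165) + 2(-4/11) = -172/165; a_3 = (-172/165)/(57/4) = -688/9405
  n = 4: D(4) = 4(4 + 7/4) = 23; numerator = -1(-688/9405) + 2(52/165) = 6616/9405; a_4 = (6616/9405)/(23) = 6616/216315

r = -5/4; a_0 = 1; a_1 = -4/11; a_2 = 52/165; a_3 = -688/9405; a_4 = 6616/216315


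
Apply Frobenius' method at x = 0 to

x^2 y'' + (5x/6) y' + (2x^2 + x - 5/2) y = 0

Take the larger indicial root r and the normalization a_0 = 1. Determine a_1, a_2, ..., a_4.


Write in Frobenius form y'' + (p(x)/x) y' + (q(x)/x^2) y = 0:
  p(x) = 5/6,  q(x) = 2x^2 + x - 5/2.
Indicial equation: r(r-1) + (5/6) r + (-5/2) = 0 -> roots r_1 = 5/3, r_2 = -3/2.
Take r = r_1 = 5/3. Let y(x) = x^r sum_{n>=0} a_n x^n with a_0 = 1.
Substitute y = x^r sum a_n x^n and match x^{r+n}. The recurrence is
  D(n) a_n + 1 a_{n-1} + 2 a_{n-2} = 0,  where D(n) = (r+n)(r+n-1) + (5/6)(r+n) + (-5/2).
  a_n = [-1 a_{n-1} - 2 a_{n-2}] / D(n).
Since the indicial polynomial factors as (r - r_1)(r - r_2), D(n) = (r_1 + n - r_1)(r_1 + n - r_2) = n(n + 19/6).
Evaluating step by step (a_0 = 1):
  n = 1: D(1) = 1(1 + 19/6) = 25/6; numerator = -1(1) = -1; a_1 = (-1)/(25/6) = -6/25
  n = 2: D(2) = 2(2 + 19/6) = 31/3; numerator = -1(-6/25) - 2(1) = -44/25; a_2 = (-44/25)/(31/3) = -132/775
  n = 3: D(3) = 3(3 + 19/6) = 37/2; numerator = -1(-132/775) - 2(-6/25) = 504/775; a_3 = (504/775)/(37/2) = 1008/28675
  n = 4: D(4) = 4(4 + 19/6) = 86/3; numerator = -1(1008/28675) - 2(-132/775) = 1752/5735; a_4 = (1752/5735)/(86/3) = 2628/246605

r = 5/3; a_0 = 1; a_1 = -6/25; a_2 = -132/775; a_3 = 1008/28675; a_4 = 2628/246605


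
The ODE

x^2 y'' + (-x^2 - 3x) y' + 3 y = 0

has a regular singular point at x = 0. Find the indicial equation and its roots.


Divide by x^2 to reach normal form y'' + P_1(x) y' + P_2(x) y = 0 with P_1(x) = -1 - 3/x and P_2(x) = 3/x^2.
x = 0 is a singular point because the y'-coefficient -1 - 3/x has a pole at x = 0 and the y-coefficient 3/x^2 has a pole at x = 0.
It is a regular singular point because x P_1(x) = p(x) = -x - 3 and x^2 P_2(x) = q(x) = 3 are polynomials, hence analytic at x = 0.
p(0) = -3,  q(0) = 3.
Indicial equation: r(r-1) + p(0) r + q(0) = 0, i.e. r^2 + (p(0) - 1) r + q(0) = 0, i.e. r^2 - 4 r + 3 = 0.
Discriminant: (-4)^2 - 4(3) = 4, so r = (4 ± 2)/2.
Solving: r_1 = 3, r_2 = 1.

indicial: r^2 - 4 r + 3 = 0; roots r_1 = 3, r_2 = 1


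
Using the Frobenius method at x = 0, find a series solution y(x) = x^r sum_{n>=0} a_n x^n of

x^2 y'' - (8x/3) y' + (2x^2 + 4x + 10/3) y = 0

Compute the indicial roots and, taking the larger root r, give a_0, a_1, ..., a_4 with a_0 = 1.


Write in Frobenius form y'' + (p(x)/x) y' + (q(x)/x^2) y = 0:
  p(x) = -8/3,  q(x) = 2x^2 + 4x + 10/3.
Indicial equation: r(r-1) + (-8/3) r + (10/3) = 0 -> roots r_1 = 2, r_2 = 5/3.
Take r = r_1 = 2. Let y(x) = x^r sum_{n>=0} a_n x^n with a_0 = 1.
Substitute y = x^r sum a_n x^n and match x^{r+n}. The recurrence is
  D(n) a_n + 4 a_{n-1} + 2 a_{n-2} = 0,  where D(n) = (r+n)(r+n-1) + (-8/3)(r+n) + (10/3).
  a_n = [-4 a_{n-1} - 2 a_{n-2}] / D(n).
Since the indicial polynomial factors as (r - r_1)(r - r_2), D(n) = (r_1 + n - r_1)(r_1 + n - r_2) = n(n + 1/3).
Evaluating step by step (a_0 = 1):
  n = 1: D(1) = 1(1 + 1/3) = 4/3; numerator = -4(1) = -4; a_1 = (-4)/(4/3) = -3
  n = 2: D(2) = 2(2 + 1/3) = 14/3; numerator = -4(-3) - 2(1) = 10; a_2 = (10)/(14/3) = 15/7
  n = 3: D(3) = 3(3 + 1/3) = 10; numerator = -4(15/7) - 2(-3) = -18/7; a_3 = (-18/7)/(10) = -9/35
  n = 4: D(4) = 4(4 + 1/3) = 52/3; numerator = -4(-9/35) - 2(15/7) = -114/35; a_4 = (-114/35)/(52/3) = -171/910

r = 2; a_0 = 1; a_1 = -3; a_2 = 15/7; a_3 = -9/35; a_4 = -171/910


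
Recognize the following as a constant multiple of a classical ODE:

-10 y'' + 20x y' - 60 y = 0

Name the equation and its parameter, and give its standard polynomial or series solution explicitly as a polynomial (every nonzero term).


All three coefficients share the factor -10; dividing through by -10 gives  y'' - 2x y' + 6 y = 0.
This matches the Hermite equation y'' - 2x y' + 2n y = 0 with 2n = 6, so n = 3; the polynomial solution is H_3(x).
With y = sum_k a_k x^k, matching x^k gives (k+2)(k+1) a_{k+2} = 2(k - n) a_k = 2(k - 3) a_k. The right side vanishes at k = 3, so the series with the parity of 3 terminates at degree 3.
Standard normalization: leading coefficient of H_n is 2^n, so a_3 = 2^3 = 8. Work downward with a_k = (k+1)(k+2) a_{k+2} / (2(k - n)):
  a_1 = (2)(3)(8) / (2(1 - 3)) = 48/(-4) = -12
Hence H_3(x) = 8 x^3 - 12 x.

H_3(x); series = 8 x^3 - 12 x


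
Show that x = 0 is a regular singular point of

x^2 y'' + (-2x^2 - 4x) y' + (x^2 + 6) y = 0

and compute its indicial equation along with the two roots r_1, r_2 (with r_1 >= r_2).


Divide by x^2 to reach normal form y'' + P_1(x) y' + P_2(x) y = 0 with P_1(x) = -2 - 4/x and P_2(x) = 1 + 6/x^2.
x = 0 is a singular point because the y'-coefficient -2 - 4/x has a pole at x = 0 and the y-coefficient 1 + 6/x^2 has a pole at x = 0.
It is a regular singular point because x P_1(x) = p(x) = -2x - 4 and x^2 P_2(x) = q(x) = x^2 + 6 are polynomials, hence analytic at x = 0.
p(0) = -4,  q(0) = 6.
Indicial equation: r(r-1) + p(0) r + q(0) = 0, i.e. r^2 + (p(0) - 1) r + q(0) = 0, i.e. r^2 - 5 r + 6 = 0.
Discriminant: (-5)^2 - 4(6) = 1, so r = (5 ± 1)/2.
Solving: r_1 = 3, r_2 = 2.

indicial: r^2 - 5 r + 6 = 0; roots r_1 = 3, r_2 = 2


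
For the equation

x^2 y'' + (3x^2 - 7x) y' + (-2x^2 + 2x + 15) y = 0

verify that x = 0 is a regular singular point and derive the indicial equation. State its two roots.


Divide by x^2 to reach normal form y'' + P_1(x) y' + P_2(x) y = 0 with P_1(x) = 3 - 7/x and P_2(x) = -2 + 2/x + 15/x^2.
x = 0 is a singular point because the y'-coefficient 3 - 7/x has a pole at x = 0 and the y-coefficient -2 + 2/x + 15/x^2 has a pole at x = 0.
It is a regular singular point because x P_1(x) = p(x) = 3x - 7 and x^2 P_2(x) = q(x) = -2x^2 + 2x + 15 are polynomials, hence analytic at x = 0.
p(0) = -7,  q(0) = 15.
Indicial equation: r(r-1) + p(0) r + q(0) = 0, i.e. r^2 + (p(0) - 1) r + q(0) = 0, i.e. r^2 - 8 r + 15 = 0.
Discriminant: (-8)^2 - 4(15) = 4, so r = (8 ± 2)/2.
Solving: r_1 = 5, r_2 = 3.

indicial: r^2 - 8 r + 15 = 0; roots r_1 = 5, r_2 = 3


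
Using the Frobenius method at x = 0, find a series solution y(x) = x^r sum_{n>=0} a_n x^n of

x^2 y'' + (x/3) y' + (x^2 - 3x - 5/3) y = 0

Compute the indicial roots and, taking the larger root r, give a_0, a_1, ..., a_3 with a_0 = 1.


Write in Frobenius form y'' + (p(x)/x) y' + (q(x)/x^2) y = 0:
  p(x) = 1/3,  q(x) = x^2 - 3x - 5/3.
Indicial equation: r(r-1) + (1/3) r + (-5/3) = 0 -> roots r_1 = 5/3, r_2 = -1.
Take r = r_1 = 5/3. Let y(x) = x^r sum_{n>=0} a_n x^n with a_0 = 1.
Substitute y = x^r sum a_n x^n and match x^{r+n}. The recurrence is
  D(n) a_n - 3 a_{n-1} + 1 a_{n-2} = 0,  where D(n) = (r+n)(r+n-1) + (1/3)(r+n) + (-5/3).
  a_n = [3 a_{n-1} - 1 a_{n-2}] / D(n).
Since the indicial polynomial factors as (r - r_1)(r - r_2), D(n) = (r_1 + n - r_1)(r_1 + n - r_2) = n(n + 8/3).
Evaluating step by step (a_0 = 1):
  n = 1: D(1) = 1(1 + 8/3) = 11/3; numerator = 3(1) = 3; a_1 = (3)/(11/3) = 9/11
  n = 2: D(2) = 2(2 + 8/3) = 28/3; numerator = 3(9/11) - 1(1) = 16/11; a_2 = (16/11)/(28/3) = 12/77
  n = 3: D(3) = 3(3 + 8/3) = 17; numerator = 3(12/77) - 1(9/11) = -27/77; a_3 = (-27/77)/(17) = -27/1309

r = 5/3; a_0 = 1; a_1 = 9/11; a_2 = 12/77; a_3 = -27/1309


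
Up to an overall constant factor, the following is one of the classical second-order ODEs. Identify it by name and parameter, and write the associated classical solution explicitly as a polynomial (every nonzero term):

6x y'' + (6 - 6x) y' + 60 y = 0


All three coefficients share the factor 6; dividing through by 6 gives  x y'' + (1 - x) y' + 10 y = 0.
This matches the Laguerre equation x y'' + (1 - x) y' + n y = 0 with n = 10; the polynomial solution is L_10(x).
With y = sum_k a_k x^k, matching x^k gives (k+1)k a_{k+1} + (k+1) a_{k+1} - k a_k + n a_k = 0, i.e. (k+1)^2 a_{k+1} = (k - n) a_k = (k - 10) a_k. The right side vanishes at k = 10, so the series terminates at degree 10.
Standard normalization L_n(0) = 1 gives a_0 = 1. Work upward with a_{k+1} = (k - 10) a_k / (k+1)^2:
  a_1 = (0 - 10)(1) / 1^2 = -10/1 = -10
  a_2 = (1 - 10)(-10) / 2^2 = 90/4 = 45/2
  a_3 = (2 - 10)(45/2) / 3^2 = -180/9 = -20
  a_4 = (3 - 10)(-20) / 4^2 = 140/16 = 35/4
  a_5 = (4 - 10)(35/4) / 5^2 = (-105/2)/25 = -21/10
  a_6 = (5 - 10)(-21/10) / 6^2 = (21/2)/36 = 7/24
  a_7 = (6 - 10)(7/24) / 7^2 = (-7/6)/49 = -1/42
  a_8 = (7 - 10)(-1/42) / 8^2 = (1/14)/64 = 1/896
  a_9 = (8 - 10)(1/896) / 9^2 = (-1/448)/81 = -1/36288
  a_10 = (9 - 10)(-1/36288) / 10^2 = (1/36288)/100 = 1/3628800
Hence L_10(x) = x^10/3628800 - x^9/36288 + x^8/896 - x^7/42 + 7 x^6/24 - 21 x^5/10 + 35 x^4/4 - 20 x^3 + 45 x^2/2 - 10 x + 1.

L_10(x); series = x^10/3628800 - x^9/36288 + x^8/896 - x^7/42 + 7 x^6/24 - 21 x^5/10 + 35 x^4/4 - 20 x^3 + 45 x^2/2 - 10 x + 1


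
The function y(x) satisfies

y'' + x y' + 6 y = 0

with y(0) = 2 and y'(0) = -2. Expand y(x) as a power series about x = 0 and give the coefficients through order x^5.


Ansatz: y(x) = sum_{n>=0} a_n x^n, so y'(x) = sum_{n>=1} n a_n x^(n-1) and y''(x) = sum_{n>=2} n(n-1) a_n x^(n-2).
Substitute into P(x) y'' + Q(x) y' + R(x) y = 0 with P(x) = 1, Q(x) = x, R(x) = 6, and match powers of x.
Initial conditions: a_0 = 2, a_1 = -2.
Setting the coefficient of each power of x to zero and solving order by order (substituting the coefficients already found):
  x^0: 2 a_2 + 6 a_0 = 0  ->  2 a_2 = -6 a_0 = -12  ->  a_2 = -6
  x^1: 6 a_3 + 7 a_1 = 0  ->  6 a_3 = -7 a_1 = 14  ->  a_3 = 7/3
  x^2: 12 a_4 + 8 a_2 = 0  ->  12 a_4 = -8 a_2 = 48  ->  a_4 = 4
  x^3: 20 a_5 + 9 a_3 = 0  ->  20 a_5 = -9 a_3 = -21  ->  a_5 = -21/20
Truncated series: y(x) = 2 - 2 x - 6 x^2 + (7/3) x^3 + 4 x^4 - (21/20) x^5 + O(x^6).

a_0 = 2; a_1 = -2; a_2 = -6; a_3 = 7/3; a_4 = 4; a_5 = -21/20


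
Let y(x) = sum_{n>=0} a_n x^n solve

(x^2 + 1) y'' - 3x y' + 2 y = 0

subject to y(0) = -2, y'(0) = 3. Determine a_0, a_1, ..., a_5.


Ansatz: y(x) = sum_{n>=0} a_n x^n, so y'(x) = sum_{n>=1} n a_n x^(n-1) and y''(x) = sum_{n>=2} n(n-1) a_n x^(n-2).
Substitute into P(x) y'' + Q(x) y' + R(x) y = 0 with P(x) = x^2 + 1, Q(x) = -3x, R(x) = 2, and match powers of x.
Initial conditions: a_0 = -2, a_1 = 3.
Setting the coefficient of each power of x to zero and solving order by order (substituting the coefficients already found):
  x^0: 2 a_2 + 2 a_0 = 0  ->  2 a_2 = -2 a_0 = 4  ->  a_2 = 2
  x^1: 6 a_3 - a_1 = 0  ->  6 a_3 = a_1 = 3  ->  a_3 = 1/2
  x^2: 12 a_4 - 2 a_2 = 0  ->  12 a_4 = 2 a_2 = 4  ->  a_4 = 1/3
  x^3: 20 a_5 - a_3 = 0  ->  20 a_5 = a_3 = 1/2  ->  a_5 = 1/40
Truncated series: y(x) = -2 + 3 x + 2 x^2 + (1/2) x^3 + (1/3) x^4 + (1/40) x^5 + O(x^6).

a_0 = -2; a_1 = 3; a_2 = 2; a_3 = 1/2; a_4 = 1/3; a_5 = 1/40


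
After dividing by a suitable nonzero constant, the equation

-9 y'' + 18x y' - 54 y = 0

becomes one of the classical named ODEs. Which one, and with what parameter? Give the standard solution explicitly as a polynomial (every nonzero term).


All three coefficients share the factor -9; dividing through by -9 gives  y'' - 2x y' + 6 y = 0.
This matches the Hermite equation y'' - 2x y' + 2n y = 0 with 2n = 6, so n = 3; the polynomial solution is H_3(x).
With y = sum_k a_k x^k, matching x^k gives (k+2)(k+1) a_{k+2} = 2(k - n) a_k = 2(k - 3) a_k. The right side vanishes at k = 3, so the series with the parity of 3 terminates at degree 3.
Standard normalization: leading coefficient of H_n is 2^n, so a_3 = 2^3 = 8. Work downward with a_k = (k+1)(k+2) a_{k+2} / (2(k - n)):
  a_1 = (2)(3)(8) / (2(1 - 3)) = 48/(-4) = -12
Hence H_3(x) = 8 x^3 - 12 x.

H_3(x); series = 8 x^3 - 12 x


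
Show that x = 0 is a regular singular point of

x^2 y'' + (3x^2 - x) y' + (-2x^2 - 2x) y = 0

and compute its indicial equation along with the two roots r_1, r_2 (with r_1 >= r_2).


Divide by x^2 to reach normal form y'' + P_1(x) y' + P_2(x) y = 0 with P_1(x) = 3 - 1/x and P_2(x) = -2 - 2/x.
x = 0 is a singular point because the y'-coefficient 3 - 1/x has a pole at x = 0 and the y-coefficient -2 - 2/x has a pole at x = 0.
It is a regular singular point because x P_1(x) = p(x) = 3x - 1 and x^2 P_2(x) = q(x) = -2x^2 - 2x are polynomials, hence analytic at x = 0.
p(0) = -1,  q(0) = 0.
Indicial equation: r(r-1) + p(0) r + q(0) = 0, i.e. r^2 + (p(0) - 1) r + q(0) = 0, i.e. r^2 - 2 r = 0.
Discriminant: (-2)^2 - 4(0) = 4, so r = (2 ± 2)/2.
Solving: r_1 = 2, r_2 = 0.

indicial: r^2 - 2 r = 0; roots r_1 = 2, r_2 = 0


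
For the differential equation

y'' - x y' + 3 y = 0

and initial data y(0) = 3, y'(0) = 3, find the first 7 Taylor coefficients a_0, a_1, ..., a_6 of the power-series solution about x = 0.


Ansatz: y(x) = sum_{n>=0} a_n x^n, so y'(x) = sum_{n>=1} n a_n x^(n-1) and y''(x) = sum_{n>=2} n(n-1) a_n x^(n-2).
Substitute into P(x) y'' + Q(x) y' + R(x) y = 0 with P(x) = 1, Q(x) = -x, R(x) = 3, and match powers of x.
Initial conditions: a_0 = 3, a_1 = 3.
Setting the coefficient of each power of x to zero and solving order by order (substituting the coefficients already found):
  x^0: 2 a_2 + 3 a_0 = 0  ->  2 a_2 = -3 a_0 = -9  ->  a_2 = -9/2
  x^1: 6 a_3 + 2 a_1 = 0  ->  6 a_3 = -2 a_1 = -6  ->  a_3 = -1
  x^2: 12 a_4 + a_2 = 0  ->  12 a_4 = -a_2 = 9/2  ->  a_4 = 3/8
  x^3: 20 a_5 = 0  ->  a_5 = 0
  x^4: 30 a_6 - a_4 = 0  ->  30 a_6 = a_4 = 3/8  ->  a_6 = 1/80
Truncated series: y(x) = 3 + 3 x - (9/2) x^2 - x^3 + (3/8) x^4 + (1/80) x^6 + O(x^7).

a_0 = 3; a_1 = 3; a_2 = -9/2; a_3 = -1; a_4 = 3/8; a_5 = 0; a_6 = 1/80


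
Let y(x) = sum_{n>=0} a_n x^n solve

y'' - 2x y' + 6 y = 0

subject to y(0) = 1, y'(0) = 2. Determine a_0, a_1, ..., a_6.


Ansatz: y(x) = sum_{n>=0} a_n x^n, so y'(x) = sum_{n>=1} n a_n x^(n-1) and y''(x) = sum_{n>=2} n(n-1) a_n x^(n-2).
Substitute into P(x) y'' + Q(x) y' + R(x) y = 0 with P(x) = 1, Q(x) = -2x, R(x) = 6, and match powers of x.
Initial conditions: a_0 = 1, a_1 = 2.
Setting the coefficient of each power of x to zero and solving order by order (substituting the coefficients already found):
  x^0: 2 a_2 + 6 a_0 = 0  ->  2 a_2 = -6 a_0 = -6  ->  a_2 = -3
  x^1: 6 a_3 + 4 a_1 = 0  ->  6 a_3 = -4 a_1 = -8  ->  a_3 = -4/3
  x^2: 12 a_4 + 2 a_2 = 0  ->  12 a_4 = -2 a_2 = 6  ->  a_4 = 1/2
  x^3: 20 a_5 = 0  ->  a_5 = 0
  x^4: 30 a_6 - 2 a_4 = 0  ->  30 a_6 = 2 a_4 = 1  ->  a_6 = 1/30
Truncated series: y(x) = 1 + 2 x - 3 x^2 - (4/3) x^3 + (1/2) x^4 + (1/30) x^6 + O(x^7).

a_0 = 1; a_1 = 2; a_2 = -3; a_3 = -4/3; a_4 = 1/2; a_5 = 0; a_6 = 1/30


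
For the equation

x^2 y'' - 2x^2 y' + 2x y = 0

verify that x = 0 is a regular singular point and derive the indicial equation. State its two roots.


Divide by x^2 to reach normal form y'' + P_1(x) y' + P_2(x) y = 0 with P_1(x) = -2 and P_2(x) = 2/x.
x = 0 is a singular point because the y-coefficient 2/x has a pole at x = 0.
It is a regular singular point because x P_1(x) = p(x) = -2x and x^2 P_2(x) = q(x) = 2x are polynomials, hence analytic at x = 0.
p(0) = 0,  q(0) = 0.
Indicial equation: r(r-1) + p(0) r + q(0) = 0, i.e. r^2 + (p(0) - 1) r + q(0) = 0, i.e. r^2 - 1 r = 0.
Discriminant: (-1)^2 - 4(0) = 1, so r = (1 ± 1)/2.
Solving: r_1 = 1, r_2 = 0.

indicial: r^2 - 1 r = 0; roots r_1 = 1, r_2 = 0


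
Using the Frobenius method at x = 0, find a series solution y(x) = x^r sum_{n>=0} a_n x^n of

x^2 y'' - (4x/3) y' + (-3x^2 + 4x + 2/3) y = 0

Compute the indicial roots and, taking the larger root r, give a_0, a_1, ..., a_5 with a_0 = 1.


Write in Frobenius form y'' + (p(x)/x) y' + (q(x)/x^2) y = 0:
  p(x) = -4/3,  q(x) = -3x^2 + 4x + 2/3.
Indicial equation: r(r-1) + (-4/3) r + (2/3) = 0 -> roots r_1 = 2, r_2 = 1/3.
Take r = r_1 = 2. Let y(x) = x^r sum_{n>=0} a_n x^n with a_0 = 1.
Substitute y = x^r sum a_n x^n and match x^{r+n}. The recurrence is
  D(n) a_n + 4 a_{n-1} - 3 a_{n-2} = 0,  where D(n) = (r+n)(r+n-1) + (-4/3)(r+n) + (2/3).
  a_n = [-4 a_{n-1} + 3 a_{n-2}] / D(n).
Since the indicial polynomial factors as (r - r_1)(r - r_2), D(n) = (r_1 + n - r_1)(r_1 + n - r_2) = n(n + 5/3).
Evaluating step by step (a_0 = 1):
  n = 1: D(1) = 1(1 + 5/3) = 8/3; numerator = -4(1) = -4; a_1 = (-4)/(8/3) = -3/2
  n = 2: D(2) = 2(2 + 5/3) = 22/3; numerator = -4(-3/2) + 3(1) = 9; a_2 = (9)/(22/3) = 27/22
  n = 3: D(3) = 3(3 + 5/3) = 14; numerator = -4(27/22) + 3(-3/2) = -207/22; a_3 = (-207/22)/(14) = -207/308
  n = 4: D(4) = 4(4 + 5/3) = 68/3; numerator = -4(-207/308) + 3(27/22) = 981/154; a_4 = (981/154)/(68/3) = 2943/10472
  n = 5: D(5) = 5(5 + 5/3) = 100/3; numerator = -4(2943/10472) + 3(-207/308) = -2349/748; a_5 = (-2349/748)/(100/3) = -7047/74800

r = 2; a_0 = 1; a_1 = -3/2; a_2 = 27/22; a_3 = -207/308; a_4 = 2943/10472; a_5 = -7047/74800


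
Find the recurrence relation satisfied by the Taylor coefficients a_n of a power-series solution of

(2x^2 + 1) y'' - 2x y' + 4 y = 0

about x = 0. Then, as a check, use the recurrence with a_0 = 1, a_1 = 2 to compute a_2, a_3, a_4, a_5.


Substitute y = sum_n a_n x^n.
(1 + 2 x^2) y'' contributes (n+2)(n+1) a_{n+2} + 2 n(n-1) a_n at x^n.
-2 x y'(x) contributes -2 n a_n at x^n.
4 y(x) contributes 4 a_n at x^n.
Matching x^n: (n+2)(n+1) a_{n+2} + (2 n(n-1) - 2 n + 4) a_n = 0.
Thus a_{n+2} = (-2 n(n-1) + 2 n - 4) / ((n+1)(n+2)) * a_n.

Check with a_0 = 1, a_1 = 2 (apply the recurrence for n = 0, 1, 2, 3): a_0 = 1, a_1 = 2, a_2 = -2, a_3 = -2/3, a_4 = 2/3, a_5 = 1/3.

a_(n+2) = (-2 n(n-1) + 2 n - 4) / ((n+1)(n+2)) * a_n; check: a_0 = 1, a_1 = 2, a_2 = -2, a_3 = -2/3, a_4 = 2/3, a_5 = 1/3


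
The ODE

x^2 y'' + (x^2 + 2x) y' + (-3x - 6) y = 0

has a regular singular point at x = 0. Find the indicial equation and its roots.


Divide by x^2 to reach normal form y'' + P_1(x) y' + P_2(x) y = 0 with P_1(x) = 1 + 2/x and P_2(x) = -3/x - 6/x^2.
x = 0 is a singular point because the y'-coefficient 1 + 2/x has a pole at x = 0 and the y-coefficient -3/x - 6/x^2 has a pole at x = 0.
It is a regular singular point because x P_1(x) = p(x) = x + 2 and x^2 P_2(x) = q(x) = -3x - 6 are polynomials, hence analytic at x = 0.
p(0) = 2,  q(0) = -6.
Indicial equation: r(r-1) + p(0) r + q(0) = 0, i.e. r^2 + (p(0) - 1) r + q(0) = 0, i.e. r^2 + 1 r - 6 = 0.
Discriminant: (1)^2 - 4(-6) = 25, so r = (-1 ± 5)/2.
Solving: r_1 = 2, r_2 = -3.

indicial: r^2 + 1 r - 6 = 0; roots r_1 = 2, r_2 = -3


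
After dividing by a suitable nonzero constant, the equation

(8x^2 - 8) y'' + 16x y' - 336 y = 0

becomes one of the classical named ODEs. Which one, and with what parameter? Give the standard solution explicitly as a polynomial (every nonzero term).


All three coefficients share the factor -8; dividing through by -8 gives  (1 - x^2) y'' - 2x y' + 42 y = 0.
This matches the Legendre equation (1 - x^2) y'' - 2x y' + n(n+1) y = 0 (note the -2x y' term) with n(n+1) = 42, so n = 6; the polynomial solution is P_6(x).
With y = sum_k a_k x^k, matching x^k gives (k+2)(k+1) a_{k+2} = [k(k+1) - n(n+1)] a_k = (k - 6)(k + 7) a_k. The right side vanishes at k = 6, so the series with the parity of 6 terminates at degree 6.
Standard normalization (P_n(1) = 1): leading coefficient (2n)!/(2^n (n!)^2) = 479001600/(64*518400) = 231/16, so a_6 = 231/16. Work downward with a_k = (k+1)(k+2) a_{k+2} / ((k - 6)(k + 7)):
  a_4 = (5)(6)(231/16) / ((4 - 6)(4 + 7)) = (3465/8)/(-22) = -315/16
  a_2 = (3)(4)(-315/16) / ((2 - 6)(2 + 7)) = (-945/4)/(-36) = 105/16
  a_0 = (1)(2)(105/16) / ((0 - 6)(0 + 7)) = (105/8)/(-42) = -5/16
Hence P_6(x) = 231 x^6/16 - 315 x^4/16 + 105 x^2/16 - 5/16.

P_6(x); series = 231 x^6/16 - 315 x^4/16 + 105 x^2/16 - 5/16


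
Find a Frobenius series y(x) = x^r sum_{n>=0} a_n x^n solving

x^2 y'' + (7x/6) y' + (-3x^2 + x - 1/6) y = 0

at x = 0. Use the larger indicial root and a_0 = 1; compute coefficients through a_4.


Write in Frobenius form y'' + (p(x)/x) y' + (q(x)/x^2) y = 0:
  p(x) = 7/6,  q(x) = -3x^2 + x - 1/6.
Indicial equation: r(r-1) + (7/6) r + (-1/6) = 0 -> roots r_1 = 1/3, r_2 = -1/2.
Take r = r_1 = 1/3. Let y(x) = x^r sum_{n>=0} a_n x^n with a_0 = 1.
Substitute y = x^r sum a_n x^n and match x^{r+n}. The recurrence is
  D(n) a_n + 1 a_{n-1} - 3 a_{n-2} = 0,  where D(n) = (r+n)(r+n-1) + (7/6)(r+n) + (-1/6).
  a_n = [-1 a_{n-1} + 3 a_{n-2}] / D(n).
Since the indicial polynomial factors as (r - r_1)(r - r_2), D(n) = (r_1 + n - r_1)(r_1 + n - r_2) = n(n + 5/6).
Evaluating step by step (a_0 = 1):
  n = 1: D(1) = 1(1 + 5/6) = 11/6; numerator = -1(1) = -1; a_1 = (-1)/(11/6) = -6/11
  n = 2: D(2) = 2(2 + 5/6) = 17/3; numerator = -1(-6/11) + 3(1) = 39/11; a_2 = (39/11)/(17/3) = 117/187
  n = 3: D(3) = 3(3 + 5/6) = 23/2; numerator = -1(117/187) + 3(-6/11) = -423/187; a_3 = (-423/187)/(23/2) = -846/4301
  n = 4: D(4) = 4(4 + 5/6) = 58/3; numerator = -1(-846/4301) + 3(117/187) = 8919/4301; a_4 = (8919/4301)/(58/3) = 26757/249458

r = 1/3; a_0 = 1; a_1 = -6/11; a_2 = 117/187; a_3 = -846/4301; a_4 = 26757/249458


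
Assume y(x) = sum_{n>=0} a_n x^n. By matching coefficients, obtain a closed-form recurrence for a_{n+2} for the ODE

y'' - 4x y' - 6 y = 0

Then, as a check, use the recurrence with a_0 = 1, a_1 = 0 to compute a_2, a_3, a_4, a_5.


Substitute y = sum_n a_n x^n.
y''(x) has coefficient (n+2)(n+1) a_{n+2} at x^n;
-4 x y'(x) has coefficient -4 n a_n at x^n (shift);
-6 y(x) has coefficient -6 a_n at x^n.
Matching x^n: (n+2)(n+1) a_{n+2} + (-4n - 6) a_n = 0.
Thus a_{n+2} = (4n + 6) / ((n+1)(n+2)) * a_n.

Check with a_0 = 1, a_1 = 0 (apply the recurrence for n = 0, 1, 2, 3): a_0 = 1, a_1 = 0, a_2 = 3, a_3 = 0, a_4 = 7/2, a_5 = 0.

a_(n+2) = (4n + 6) / ((n+1)(n+2)) * a_n; check: a_0 = 1, a_1 = 0, a_2 = 3, a_3 = 0, a_4 = 7/2, a_5 = 0


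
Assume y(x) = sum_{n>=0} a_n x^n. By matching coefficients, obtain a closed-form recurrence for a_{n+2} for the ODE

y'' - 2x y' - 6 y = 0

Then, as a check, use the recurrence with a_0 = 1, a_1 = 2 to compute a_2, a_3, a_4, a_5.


Substitute y = sum_n a_n x^n.
y''(x) has coefficient (n+2)(n+1) a_{n+2} at x^n;
-2 x y'(x) has coefficient -2 n a_n at x^n (shift);
-6 y(x) has coefficient -6 a_n at x^n.
Matching x^n: (n+2)(n+1) a_{n+2} + (-2n - 6) a_n = 0.
Thus a_{n+2} = (2n + 6) / ((n+1)(n+2)) * a_n.

Check with a_0 = 1, a_1 = 2 (apply the recurrence for n = 0, 1, 2, 3): a_0 = 1, a_1 = 2, a_2 = 3, a_3 = 8/3, a_4 = 5/2, a_5 = 8/5.

a_(n+2) = (2n + 6) / ((n+1)(n+2)) * a_n; check: a_0 = 1, a_1 = 2, a_2 = 3, a_3 = 8/3, a_4 = 5/2, a_5 = 8/5


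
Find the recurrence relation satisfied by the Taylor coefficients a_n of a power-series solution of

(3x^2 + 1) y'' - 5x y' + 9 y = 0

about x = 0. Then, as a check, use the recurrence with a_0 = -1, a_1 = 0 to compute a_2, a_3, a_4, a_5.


Substitute y = sum_n a_n x^n.
(1 + 3 x^2) y'' contributes (n+2)(n+1) a_{n+2} + 3 n(n-1) a_n at x^n.
-5 x y'(x) contributes -5 n a_n at x^n.
9 y(x) contributes 9 a_n at x^n.
Matching x^n: (n+2)(n+1) a_{n+2} + (3 n(n-1) - 5 n + 9) a_n = 0.
Thus a_{n+2} = (-3 n(n-1) + 5 n - 9) / ((n+1)(n+2)) * a_n.

Check with a_0 = -1, a_1 = 0 (apply the recurrence for n = 0, 1, 2, 3): a_0 = -1, a_1 = 0, a_2 = 9/2, a_3 = 0, a_4 = -15/8, a_5 = 0.

a_(n+2) = (-3 n(n-1) + 5 n - 9) / ((n+1)(n+2)) * a_n; check: a_0 = -1, a_1 = 0, a_2 = 9/2, a_3 = 0, a_4 = -15/8, a_5 = 0


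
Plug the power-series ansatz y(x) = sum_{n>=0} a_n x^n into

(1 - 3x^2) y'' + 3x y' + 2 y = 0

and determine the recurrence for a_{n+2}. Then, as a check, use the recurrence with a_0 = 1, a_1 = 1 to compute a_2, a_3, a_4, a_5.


Substitute y = sum_n a_n x^n.
(1 - 3 x^2) y'' contributes (n+2)(n+1) a_{n+2} - 3 n(n-1) a_n at x^n.
3 x y'(x) contributes 3 n a_n at x^n.
2 y(x) contributes 2 a_n at x^n.
Matching x^n: (n+2)(n+1) a_{n+2} + (-3 n(n-1) + 3 n + 2) a_n = 0.
Thus a_{n+2} = (3 n(n-1) - 3 n - 2) / ((n+1)(n+2)) * a_n.

Check with a_0 = 1, a_1 = 1 (apply the recurrence for n = 0, 1, 2, 3): a_0 = 1, a_1 = 1, a_2 = -1, a_3 = -5/6, a_4 = 1/6, a_5 = -7/24.

a_(n+2) = (3 n(n-1) - 3 n - 2) / ((n+1)(n+2)) * a_n; check: a_0 = 1, a_1 = 1, a_2 = -1, a_3 = -5/6, a_4 = 1/6, a_5 = -7/24


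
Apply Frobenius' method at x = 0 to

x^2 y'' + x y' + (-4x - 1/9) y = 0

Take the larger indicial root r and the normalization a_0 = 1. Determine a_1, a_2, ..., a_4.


Write in Frobenius form y'' + (p(x)/x) y' + (q(x)/x^2) y = 0:
  p(x) = 1,  q(x) = -4x - 1/9.
Indicial equation: r(r-1) + (1) r + (-1/9) = 0 -> roots r_1 = 1/3, r_2 = -1/3.
Take r = r_1 = 1/3. Let y(x) = x^r sum_{n>=0} a_n x^n with a_0 = 1.
Substitute y = x^r sum a_n x^n and match x^{r+n}. The recurrence is
  D(n) a_n - 4 a_{n-1} = 0,  where D(n) = (r+n)(r+n-1) + (1)(r+n) + (-1/9).
  a_n = 4 / D(n) * a_{n-1}.
Since the indicial polynomial factors as (r - r_1)(r - r_2), D(n) = (r_1 + n - r_1)(r_1 + n - r_2) = n(n + 2/3).
Evaluating step by step (a_0 = 1):
  n = 1: D(1) = 1(1 + 2/3) = 5/3; numerator = 4(1) = 4; a_1 = (4)/(5/3) = 12/5
  n = 2: D(2) = 2(2 + 2/3) = 16/3; numerator = 4(12/5) = 48/5; a_2 = (48/5)/(16/3) = 9/5
  n = 3: D(3) = 3(3 + 2/3) = 11; numerator = 4(9/5) = 36/5; a_3 = (36/5)/(11) = 36/55
  n = 4: D(4) = 4(4 + 2/3) = 56/3; numerator = 4(36/55) = 144/55; a_4 = (144/55)/(56/3) = 54/385

r = 1/3; a_0 = 1; a_1 = 12/5; a_2 = 9/5; a_3 = 36/55; a_4 = 54/385


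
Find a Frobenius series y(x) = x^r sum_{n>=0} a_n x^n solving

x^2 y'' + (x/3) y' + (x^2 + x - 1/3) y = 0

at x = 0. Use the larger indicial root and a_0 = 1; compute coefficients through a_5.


Write in Frobenius form y'' + (p(x)/x) y' + (q(x)/x^2) y = 0:
  p(x) = 1/3,  q(x) = x^2 + x - 1/3.
Indicial equation: r(r-1) + (1/3) r + (-1/3) = 0 -> roots r_1 = 1, r_2 = -1/3.
Take r = r_1 = 1. Let y(x) = x^r sum_{n>=0} a_n x^n with a_0 = 1.
Substitute y = x^r sum a_n x^n and match x^{r+n}. The recurrence is
  D(n) a_n + 1 a_{n-1} + 1 a_{n-2} = 0,  where D(n) = (r+n)(r+n-1) + (1/3)(r+n) + (-1/3).
  a_n = [-1 a_{n-1} - 1 a_{n-2}] / D(n).
Since the indicial polynomial factors as (r - r_1)(r - r_2), D(n) = (r_1 + n - r_1)(r_1 + n - r_2) = n(n + 4/3).
Evaluating step by step (a_0 = 1):
  n = 1: D(1) = 1(1 + 4/3) = 7/3; numerator = -1(1) = -1; a_1 = (-1)/(7/3) = -3/7
  n = 2: D(2) = 2(2 + 4/3) = 20/3; numerator = -1(-3/7) - 1(1) = -4/7; a_2 = (-4/7)/(20/3) = -3/35
  n = 3: D(3) = 3(3 + 4/3) = 13; numerator = -1(-3/35) - 1(-3/7) = 18/35; a_3 = (18/35)/(13) = 18/455
  n = 4: D(4) = 4(4 + 4/3) = 64/3; numerator = -1(18/455) - 1(-3/35) = 3/65; a_4 = (3/65)/(64/3) = 9/4160
  n = 5: D(5) = 5(5 + 4/3) = 95/3; numerator = -1(9/4160) - 1(18/455) = -243/5824; a_5 = (-243/5824)/(95/3) = -729/553280

r = 1; a_0 = 1; a_1 = -3/7; a_2 = -3/35; a_3 = 18/455; a_4 = 9/4160; a_5 = -729/553280


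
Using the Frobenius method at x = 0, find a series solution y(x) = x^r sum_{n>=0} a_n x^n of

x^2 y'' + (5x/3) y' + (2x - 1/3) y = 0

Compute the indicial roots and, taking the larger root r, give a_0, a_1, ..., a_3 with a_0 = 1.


Write in Frobenius form y'' + (p(x)/x) y' + (q(x)/x^2) y = 0:
  p(x) = 5/3,  q(x) = 2x - 1/3.
Indicial equation: r(r-1) + (5/3) r + (-1/3) = 0 -> roots r_1 = 1/3, r_2 = -1.
Take r = r_1 = 1/3. Let y(x) = x^r sum_{n>=0} a_n x^n with a_0 = 1.
Substitute y = x^r sum a_n x^n and match x^{r+n}. The recurrence is
  D(n) a_n + 2 a_{n-1} = 0,  where D(n) = (r+n)(r+n-1) + (5/3)(r+n) + (-1/3).
  a_n = -2 / D(n) * a_{n-1}.
Since the indicial polynomial factors as (r - r_1)(r - r_2), D(n) = (r_1 + n - r_1)(r_1 + n - r_2) = n(n + 4/3).
Evaluating step by step (a_0 = 1):
  n = 1: D(1) = 1(1 + 4/3) = 7/3; numerator = -2(1) = -2; a_1 = (-2)/(7/3) = -6/7
  n = 2: D(2) = 2(2 + 4/3) = 20/3; numerator = -2(-6/7) = 12/7; a_2 = (12/7)/(20/3) = 9/35
  n = 3: D(3) = 3(3 + 4/3) = 13; numerator = -2(9/35) = -18/35; a_3 = (-18/35)/(13) = -18/455

r = 1/3; a_0 = 1; a_1 = -6/7; a_2 = 9/35; a_3 = -18/455


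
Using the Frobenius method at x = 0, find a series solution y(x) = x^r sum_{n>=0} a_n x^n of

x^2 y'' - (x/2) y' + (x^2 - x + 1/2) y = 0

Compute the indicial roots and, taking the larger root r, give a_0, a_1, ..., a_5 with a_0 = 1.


Write in Frobenius form y'' + (p(x)/x) y' + (q(x)/x^2) y = 0:
  p(x) = -1/2,  q(x) = x^2 - x + 1/2.
Indicial equation: r(r-1) + (-1/2) r + (1/2) = 0 -> roots r_1 = 1, r_2 = 1/2.
Take r = r_1 = 1. Let y(x) = x^r sum_{n>=0} a_n x^n with a_0 = 1.
Substitute y = x^r sum a_n x^n and match x^{r+n}. The recurrence is
  D(n) a_n - 1 a_{n-1} + 1 a_{n-2} = 0,  where D(n) = (r+n)(r+n-1) + (-1/2)(r+n) + (1/2).
  a_n = [1 a_{n-1} - 1 a_{n-2}] / D(n).
Since the indicial polynomial factors as (r - r_1)(r - r_2), D(n) = (r_1 + n - r_1)(r_1 + n - r_2) = n(n + 1/2).
Evaluating step by step (a_0 = 1):
  n = 1: D(1) = 1(1 + 1/2) = 3/2; numerator = 1(1) = 1; a_1 = (1)/(3/2) = 2/3
  n = 2: D(2) = 2(2 + 1/2) = 5; numerator = 1(2/3) - 1(1) = -1/3; a_2 = (-1/3)/(5) = -1/15
  n = 3: D(3) = 3(3 + 1/2) = 21/2; numerator = 1(-1/15) - 1(2/3) = -11/15; a_3 = (-11/15)/(21/2) = -22/315
  n = 4: D(4) = 4(4 + 1/2) = 18; numerator = 1(-22/315) - 1(-1/15) = -1/315; a_4 = (-1/315)/(18) = -1/5670
  n = 5: D(5) = 5(5 + 1/2) = 55/2; numerator = 1(-1/5670) - 1(-22/315) = 79/1134; a_5 = (79/1134)/(55/2) = 79/31185

r = 1; a_0 = 1; a_1 = 2/3; a_2 = -1/15; a_3 = -22/315; a_4 = -1/5670; a_5 = 79/31185


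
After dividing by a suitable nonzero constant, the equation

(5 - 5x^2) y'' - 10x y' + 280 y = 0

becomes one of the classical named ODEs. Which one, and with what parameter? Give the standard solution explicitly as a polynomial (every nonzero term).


All three coefficients share the factor 5; dividing through by 5 gives  (1 - x^2) y'' - 2x y' + 56 y = 0.
This matches the Legendre equation (1 - x^2) y'' - 2x y' + n(n+1) y = 0 (note the -2x y' term) with n(n+1) = 56, so n = 7; the polynomial solution is P_7(x).
With y = sum_k a_k x^k, matching x^k gives (k+2)(k+1) a_{k+2} = [k(k+1) - n(n+1)] a_k = (k - 7)(k + 8) a_k. The right side vanishes at k = 7, so the series with the parity of 7 terminates at degree 7.
Standard normalization (P_n(1) = 1): leading coefficient (2n)!/(2^n (n!)^2) = 87178291200/(128*25401600) = 429/16, so a_7 = 429/16. Work downward with a_k = (k+1)(k+2) a_{k+2} / ((k - 7)(k + 8)):
  a_5 = (6)(7)(429/16) / ((5 - 7)(5 + 8)) = (9009/8)/(-26) = -693/16
  a_3 = (4)(5)(-693/16) / ((3 - 7)(3 + 8)) = (-3465/4)/(-44) = 315/16
  a_1 = (2)(3)(315/16) / ((1 - 7)(1 + 8)) = (945/8)/(-54) = -35/16
Hence P_7(x) = 429 x^7/16 - 693 x^5/16 + 315 x^3/16 - 35 x/16.

P_7(x); series = 429 x^7/16 - 693 x^5/16 + 315 x^3/16 - 35 x/16


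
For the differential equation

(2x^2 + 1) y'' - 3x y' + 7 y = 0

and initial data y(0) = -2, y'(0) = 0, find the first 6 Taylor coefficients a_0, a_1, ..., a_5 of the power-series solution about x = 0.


Ansatz: y(x) = sum_{n>=0} a_n x^n, so y'(x) = sum_{n>=1} n a_n x^(n-1) and y''(x) = sum_{n>=2} n(n-1) a_n x^(n-2).
Substitute into P(x) y'' + Q(x) y' + R(x) y = 0 with P(x) = 2x^2 + 1, Q(x) = -3x, R(x) = 7, and match powers of x.
Initial conditions: a_0 = -2, a_1 = 0.
Setting the coefficient of each power of x to zero and solving order by order (substituting the coefficients already found):
  x^0: 2 a_2 + 7 a_0 = 0  ->  2 a_2 = -7 a_0 = 14  ->  a_2 = 7
  x^1: 6 a_3 + 4 a_1 = 0  ->  6 a_3 = -4 a_1 = 0  ->  a_3 = 0
  x^2: 12 a_4 + 5 a_2 = 0  ->  12 a_4 = -5 a_2 = -35  ->  a_4 = -35/12
  x^3: 20 a_5 + 10 a_3 = 0  ->  20 a_5 = -10 a_3 = 0  ->  a_5 = 0
Truncated series: y(x) = -2 + 7 x^2 - (35/12) x^4 + O(x^6).

a_0 = -2; a_1 = 0; a_2 = 7; a_3 = 0; a_4 = -35/12; a_5 = 0


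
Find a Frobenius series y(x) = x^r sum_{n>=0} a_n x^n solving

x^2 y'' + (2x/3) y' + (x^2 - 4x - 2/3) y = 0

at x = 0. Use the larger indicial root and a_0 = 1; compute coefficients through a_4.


Write in Frobenius form y'' + (p(x)/x) y' + (q(x)/x^2) y = 0:
  p(x) = 2/3,  q(x) = x^2 - 4x - 2/3.
Indicial equation: r(r-1) + (2/3) r + (-2/3) = 0 -> roots r_1 = 1, r_2 = -2/3.
Take r = r_1 = 1. Let y(x) = x^r sum_{n>=0} a_n x^n with a_0 = 1.
Substitute y = x^r sum a_n x^n and match x^{r+n}. The recurrence is
  D(n) a_n - 4 a_{n-1} + 1 a_{n-2} = 0,  where D(n) = (r+n)(r+n-1) + (2/3)(r+n) + (-2/3).
  a_n = [4 a_{n-1} - 1 a_{n-2}] / D(n).
Since the indicial polynomial factors as (r - r_1)(r - r_2), D(n) = (r_1 + n - r_1)(r_1 + n - r_2) = n(n + 5/3).
Evaluating step by step (a_0 = 1):
  n = 1: D(1) = 1(1 + 5/3) = 8/3; numerator = 4(1) = 4; a_1 = (4)/(8/3) = 3/2
  n = 2: D(2) = 2(2 + 5/3) = 22/3; numerator = 4(3/2) - 1(1) = 5; a_2 = (5)/(22/3) = 15/22
  n = 3: D(3) = 3(3 + 5/3) = 14; numerator = 4(15/22) - 1(3/2) = 27/22; a_3 = (27/22)/(14) = 27/308
  n = 4: D(4) = 4(4 + 5/3) = 68/3; numerator = 4(27/308) - 1(15/22) = -51/154; a_4 = (-51/154)/(68/3) = -9/616

r = 1; a_0 = 1; a_1 = 3/2; a_2 = 15/22; a_3 = 27/308; a_4 = -9/616
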